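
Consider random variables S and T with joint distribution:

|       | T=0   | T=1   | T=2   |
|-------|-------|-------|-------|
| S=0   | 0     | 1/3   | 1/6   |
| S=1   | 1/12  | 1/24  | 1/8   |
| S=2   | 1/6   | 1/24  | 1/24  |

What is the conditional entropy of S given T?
Marginal P(T) (column sums):
  P(T=0) = 0 + 1/12 + 1/6 = 1/4
  P(T=1) = 1/3 + 1/24 + 1/24 = 5/12
  P(T=2) = 1/6 + 1/8 + 1/24 = 1/3

H(S|T) = -Σ P(S,T)·log₂ P(S|T), where P(S|T) = P(S,T) / P(T)
  (cells with P(S,T) = 0 contribute 0)
  (S=0,T=1): P(S|T) = (1/3)/(5/12) = 4/5;  -(1/3)·log₂(4/5) = 0.1073
  (S=0,T=2): P(S|T) = (1/6)/(1/3) = 1/2;  -(1/6)·log₂(1/2) = 0.1667
  (S=1,T=0): P(S|T) = (1/12)/(1/4) = 1/3;  -(1/12)·log₂(1/3) = 0.1321
  (S=1,T=1): P(S|T) = (1/24)/(5/12) = 1/10;  -(1/24)·log₂(1/10) = 0.1384
  (S=1,T=2): P(S|T) = (1/8)/(1/3) = 3/8;  -(1/8)·log₂(3/8) = 0.1769
  (S=2,T=0): P(S|T) = (1/6)/(1/4) = 2/3;  -(1/6)·log₂(2/3) = 0.0975
  (S=2,T=1): P(S|T) = (1/24)/(5/12) = 1/10;  -(1/24)·log₂(1/10) = 0.1384
  (S=2,T=2): P(S|T) = (1/24)/(1/3) = 1/8;  -(1/24)·log₂(1/8) = 0.1250
H(S|T) = 0.1073 + 0.1667 + 0.1321 + 0.1384 + 0.1769 + 0.0975 + 0.1384 + 0.1250
  = 1.0823 bits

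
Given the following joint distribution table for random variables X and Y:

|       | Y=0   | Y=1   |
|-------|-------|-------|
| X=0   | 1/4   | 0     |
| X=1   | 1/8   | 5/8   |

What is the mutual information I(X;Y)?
Marginal P(X) (row sums):
  P(X=0) = 1/4 + 0 = 1/4
  P(X=1) = 1/8 + 5/8 = 3/4
Marginal P(Y) (column sums):
  P(Y=0) = 1/4 + 1/8 = 3/8
  P(Y=1) = 0 + 5/8 = 5/8

H(X) = -[(1/4)·log₂(1/4) + (3/4)·log₂(3/4)]
  = 0.5000 + 0.3113
  = 0.8113 bits
H(Y) = -[(3/8)·log₂(3/8) + (5/8)·log₂(5/8)]
  = 0.5306 + 0.4238
  = 0.9544 bits
H(X,Y) = -[(1/4)·log₂(1/4) + (1/8)·log₂(1/8) + (5/8)·log₂(5/8)]
  = 0.5000 + 0.3750 + 0.4238
  = 1.2988 bits

I(X;Y) = H(X) + H(Y) - H(X,Y)
  = 0.8113 + 0.9544 - 1.2988
  = 0.4669 bits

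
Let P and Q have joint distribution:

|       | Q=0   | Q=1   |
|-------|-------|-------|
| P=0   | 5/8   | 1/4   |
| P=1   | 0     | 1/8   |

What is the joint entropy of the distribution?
H(P,Q) = -Σ P(P,Q) log₂ P(P,Q), summed over the non-zero cells:
H(P,Q) = -[(5/8)·log₂(5/8) + (1/4)·log₂(1/4) + (1/8)·log₂(1/8)]
  = 0.4238 + 0.5000 + 0.3750
  = 1.2988 bits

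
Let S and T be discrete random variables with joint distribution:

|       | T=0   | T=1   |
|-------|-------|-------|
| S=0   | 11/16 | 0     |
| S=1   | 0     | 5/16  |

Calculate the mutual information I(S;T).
Marginal P(S) (row sums):
  P(S=0) = 11/16 + 0 = 11/16
  P(S=1) = 0 + 5/16 = 5/16
Marginal P(T) (column sums):
  P(T=0) = 11/16 + 0 = 11/16
  P(T=1) = 0 + 5/16 = 5/16

H(S) = -[(11/16)·log₂(11/16) + (5/16)·log₂(5/16)]
  = 0.3716 + 0.5244
  = 0.8960 bits
H(T) = -[(11/16)·log₂(11/16) + (5/16)·log₂(5/16)]
  = 0.3716 + 0.5244
  = 0.8960 bits
H(S,T) = -[(11/16)·log₂(11/16) + (5/16)·log₂(5/16)]
  = 0.3716 + 0.5244
  = 0.8960 bits

I(S;T) = H(S) + H(T) - H(S,T)
  = 0.8960 + 0.8960 - 0.8960
  = 0.8960 bits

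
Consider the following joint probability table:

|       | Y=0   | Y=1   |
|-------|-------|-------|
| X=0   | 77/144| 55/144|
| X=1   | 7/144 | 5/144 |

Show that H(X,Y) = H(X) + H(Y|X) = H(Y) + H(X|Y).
Marginal P(X) (row sums):
  P(X=0) = 77/144 + 55/144 = 11/12
  P(X=1) = 7/144 + 5/144 = 1/12
Marginal P(Y) (column sums):
  P(Y=0) = 77/144 + 7/144 = 7/12
  P(Y=1) = 55/144 + 5/144 = 5/12

Decomposition 1: H(X) + H(Y|X)
H(X) = -[(11/12)·log₂(11/12) + (1/12)·log₂(1/12)]
  = 0.1151 + 0.2987
  = 0.4138 bits
H(Y|X) = -Σ P(X,Y)·log₂ P(Y|X), where P(Y|X) = P(X,Y) / P(X)
  (X=0,Y=0): P(Y|X) = (77/144)/(11/12) = 7/12;  -(77/144)·log₂(7/12) = 0.4158
  (X=0,Y=1): P(Y|X) = (55/144)/(11/12) = 5/12;  -(55/144)·log₂(5/12) = 0.4824
  (X=1,Y=0): P(Y|X) = (7/144)/(1/12) = 7/12;  -(7/144)·log₂(7/12) = 0.0378
  (X=1,Y=1): P(Y|X) = (5/144)/(1/12) = 5/12;  -(5/144)·log₂(5/12) = 0.0439
H(Y|X) = 0.4158 + 0.4824 + 0.0378 + 0.0439
  = 0.9799 bits
H(X) + H(Y|X) = 0.4138 + 0.9799 = 1.3937 bits

Decomposition 2: H(Y) + H(X|Y)
H(Y) = -[(7/12)·log₂(7/12) + (5/12)·log₂(5/12)]
  = 0.4536 + 0.5263
  = 0.9799 bits
H(X|Y) = -Σ P(X,Y)·log₂ P(X|Y), where P(X|Y) = P(X,Y) / P(Y)
  (X=0,Y=0): P(X|Y) = (77/144)/(7/12) = 11/12;  -(77/144)·log₂(11/12) = 0.0671
  (X=0,Y=1): P(X|Y) = (55/144)/(5/12) = 11/12;  -(55/144)·log₂(11/12) = 0.0479
  (X=1,Y=0): P(X|Y) = (7/144)/(7/12) = 1/12;  -(7/144)·log₂(1/12) = 0.1743
  (X=1,Y=1): P(X|Y) = (5/144)/(5/12) = 1/12;  -(5/144)·log₂(1/12) = 0.1245
H(X|Y) = 0.0671 + 0.0479 + 0.1743 + 0.1245
  = 0.4138 bits
H(Y) + H(X|Y) = 0.9799 + 0.4138 = 1.3937 bits

Direct computation of the joint entropy:
H(X,Y) = -[(77/144)·log₂(77/144) + (55/144)·log₂(55/144) + (7/144)·log₂(7/144) + (5/144)·log₂(5/144)]
  = 0.4829 + 0.5304 + 0.2121 + 0.1683
  = 1.3937 bits

All three agree: H(X,Y) = 1.3937 bits ✓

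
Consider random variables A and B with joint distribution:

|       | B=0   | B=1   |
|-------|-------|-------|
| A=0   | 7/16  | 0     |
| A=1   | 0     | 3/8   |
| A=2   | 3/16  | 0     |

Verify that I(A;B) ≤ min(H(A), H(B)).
Marginal P(A) (row sums):
  P(A=0) = 7/16 + 0 = 7/16
  P(A=1) = 0 + 3/8 = 3/8
  P(A=2) = 3/16 + 0 = 3/16
Marginal P(B) (column sums):
  P(B=0) = 7/16 + 0 + 3/16 = 5/8
  P(B=1) = 0 + 3/8 + 0 = 3/8

H(A) = -[(7/16)·log₂(7/16) + (3/8)·log₂(3/8) + (3/16)·log₂(3/16)]
  = 0.5218 + 0.5306 + 0.4528
  = 1.5052 bits
H(B) = -[(5/8)·log₂(5/8) + (3/8)·log₂(3/8)]
  = 0.4238 + 0.5306
  = 0.9544 bits
H(A,B) = -[(7/16)·log₂(7/16) + (3/8)·log₂(3/8) + (3/16)·log₂(3/16)]
  = 0.5218 + 0.5306 + 0.4528
  = 1.5052 bits

I(A;B) = H(A) + H(B) - H(A,B)
  = 1.5052 + 0.9544 - 1.5052
  = 0.9544 bits

min(H(A), H(B)) = min(1.5052, 0.9544) = 0.9544 bits
Since 0.9544 ≤ 0.9544, the bound is satisfied ✓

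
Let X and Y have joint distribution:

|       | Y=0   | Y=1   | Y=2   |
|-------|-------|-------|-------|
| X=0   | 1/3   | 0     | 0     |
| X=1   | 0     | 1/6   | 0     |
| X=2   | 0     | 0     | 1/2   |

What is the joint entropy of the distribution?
H(X,Y) = -Σ P(X,Y) log₂ P(X,Y), summed over the non-zero cells:
H(X,Y) = -[(1/3)·log₂(1/3) + (1/6)·log₂(1/6) + (1/2)·log₂(1/2)]
  = 0.5283 + 0.4308 + 0.5000
  = 1.4591 bits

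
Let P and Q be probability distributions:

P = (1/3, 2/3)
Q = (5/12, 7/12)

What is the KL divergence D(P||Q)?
D(P||Q) = Σ P(i) log₂(P(i)/Q(i))
  i=0: (1/3) × log₂((1/3)/(5/12)) = (1/3) × log₂(4/5) = -0.1073
  i=1: (2/3) × log₂((2/3)/(7/12)) = (2/3) × log₂(8/7) = 0.1284
D(P||Q) = -0.1073 + 0.1284
  = 0.0211 bits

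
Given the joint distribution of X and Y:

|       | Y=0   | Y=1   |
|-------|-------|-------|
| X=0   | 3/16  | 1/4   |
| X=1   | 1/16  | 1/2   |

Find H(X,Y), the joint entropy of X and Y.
H(X,Y) = -Σ P(X,Y) log₂ P(X,Y), summed over the non-zero cells:
H(X,Y) = -[(3/16)·log₂(3/16) + (1/4)·log₂(1/4) + (1/16)·log₂(1/16) + (1/2)·log₂(1/2)]
  = 0.4528 + 0.5000 + 0.2500 + 0.5000
  = 1.7028 bits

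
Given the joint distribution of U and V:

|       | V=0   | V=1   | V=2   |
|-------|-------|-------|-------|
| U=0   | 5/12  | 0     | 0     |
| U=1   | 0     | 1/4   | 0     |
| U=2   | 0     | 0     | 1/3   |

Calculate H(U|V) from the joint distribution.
Marginal P(V) (column sums):
  P(V=0) = 5/12 + 0 + 0 = 5/12
  P(V=1) = 0 + 1/4 + 0 = 1/4
  P(V=2) = 0 + 0 + 1/3 = 1/3

H(U|V) = -Σ P(U,V)·log₂ P(U|V), where P(U|V) = P(U,V) / P(V)
  (cells with P(U,V) = 0 contribute 0)
  (U=0,V=0): P(U|V) = (5/12)/(5/12) = 1;  -(5/12)·log₂(1) = 0.0000
  (U=1,V=1): P(U|V) = (1/4)/(1/4) = 1;  -(1/4)·log₂(1) = 0.0000
  (U=2,V=2): P(U|V) = (1/3)/(1/3) = 1;  -(1/3)·log₂(1) = 0.0000
H(U|V) = 0.0000 + 0.0000 + 0.0000
  = 0.0000 bits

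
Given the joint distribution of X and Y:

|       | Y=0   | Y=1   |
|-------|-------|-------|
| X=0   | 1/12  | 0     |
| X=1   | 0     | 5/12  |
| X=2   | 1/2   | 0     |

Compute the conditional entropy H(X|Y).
Marginal P(Y) (column sums):
  P(Y=0) = 1/12 + 0 + 1/2 = 7/12
  P(Y=1) = 0 + 5/12 + 0 = 5/12

H(X|Y) = -Σ P(X,Y)·log₂ P(X|Y), where P(X|Y) = P(X,Y) / P(Y)
  (cells with P(X,Y) = 0 contribute 0)
  (X=0,Y=0): P(X|Y) = (1/12)/(7/12) = 1/7;  -(1/12)·log₂(1/7) = 0.2339
  (X=1,Y=1): P(X|Y) = (5/12)/(5/12) = 1;  -(5/12)·log₂(1) = 0.0000
  (X=2,Y=0): P(X|Y) = (1/2)/(7/12) = 6/7;  -(1/2)·log₂(6/7) = 0.1112
H(X|Y) = 0.2339 + 0.0000 + 0.1112
  = 0.3451 bits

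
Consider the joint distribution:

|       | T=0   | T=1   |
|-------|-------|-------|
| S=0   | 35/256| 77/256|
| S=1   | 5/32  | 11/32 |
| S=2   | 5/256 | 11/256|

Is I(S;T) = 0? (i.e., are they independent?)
Marginal P(S) (row sums):
  P(S=0) = 35/256 + 77/256 = 7/16
  P(S=1) = 5/32 + 11/32 = 1/2
  P(S=2) = 5/256 + 11/256 = 1/16
Marginal P(T) (column sums):
  P(T=0) = 35/256 + 5/32 + 5/256 = 5/16
  P(T=1) = 77/256 + 11/32 + 11/256 = 11/16

S and T are independent iff P(S=i,T=j) = P(S=i)·P(T=j) for every cell.
  P(S=0)·P(T=0) = 7/16 × 5/16 = 35/256 = P(S=0,T=0) ✓
  P(S=0)·P(T=1) = 7/16 × 11/16 = 77/256 = P(S=0,T=1) ✓
  P(S=1)·P(T=0) = 1/2 × 5/16 = 5/32 = P(S=1,T=0) ✓
  P(S=1)·P(T=1) = 1/2 × 11/16 = 11/32 = P(S=1,T=1) ✓
  P(S=2)·P(T=0) = 1/16 × 5/16 = 5/256 = P(S=2,T=0) ✓
  P(S=2)·P(T=1) = 1/16 × 11/16 = 11/256 = P(S=2,T=1) ✓

Yes, S and T are independent: every cell factors, so I(S;T) = 0 bits.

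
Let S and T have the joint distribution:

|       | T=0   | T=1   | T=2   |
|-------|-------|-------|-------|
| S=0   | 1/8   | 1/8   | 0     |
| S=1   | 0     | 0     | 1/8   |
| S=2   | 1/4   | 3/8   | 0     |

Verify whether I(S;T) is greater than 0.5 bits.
Marginal P(S) (row sums):
  P(S=0) = 1/8 + 1/8 + 0 = 1/4
  P(S=1) = 0 + 0 + 1/8 = 1/8
  P(S=2) = 1/4 + 3/8 + 0 = 5/8
Marginal P(T) (column sums):
  P(T=0) = 1/8 + 0 + 1/4 = 3/8
  P(T=1) = 1/8 + 0 + 3/8 = 1/2
  P(T=2) = 0 + 1/8 + 0 = 1/8

H(S) = -[(1/4)·log₂(1/4) + (1/8)·log₂(1/8) + (5/8)·log₂(5/8)]
  = 0.5000 + 0.3750 + 0.4238
  = 1.2988 bits
H(T) = -[(3/8)·log₂(3/8) + (1/2)·log₂(1/2) + (1/8)·log₂(1/8)]
  = 0.5306 + 0.5000 + 0.3750
  = 1.4056 bits
H(S,T) = -[(1/8)·log₂(1/8) + (1/8)·log₂(1/8) + (1/8)·log₂(1/8) + (1/4)·log₂(1/4) + (3/8)·log₂(3/8)]
  = 0.3750 + 0.3750 + 0.3750 + 0.5000 + 0.5306
  = 2.1556 bits

I(S;T) = H(S) + H(T) - H(S,T)
  = 1.2988 + 1.4056 - 2.1556
  = 0.5488 bits

Yes. I(S;T) = 0.5488 bits, which is > 0.5 bits.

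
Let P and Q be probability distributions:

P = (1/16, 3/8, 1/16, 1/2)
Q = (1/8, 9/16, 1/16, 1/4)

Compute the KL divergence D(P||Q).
D(P||Q) = Σ P(i) log₂(P(i)/Q(i))
  i=0: (1/16) × log₂((1/16)/(1/8)) = (1/16) × log₂(1/2) = -0.0625
  i=1: (3/8) × log₂((3/8)/(9/16)) = (3/8) × log₂(2/3) = -0.2194
  i=2: (1/16) × log₂((1/16)/(1/16)) = (1/16) × log₂(1) = 0.0000
  i=3: (1/2) × log₂((1/2)/(1/4)) = (1/2) × log₂(2) = 0.5000
D(P||Q) = -0.0625 - 0.2194 + 0.0000 + 0.5000
  = 0.2181 bits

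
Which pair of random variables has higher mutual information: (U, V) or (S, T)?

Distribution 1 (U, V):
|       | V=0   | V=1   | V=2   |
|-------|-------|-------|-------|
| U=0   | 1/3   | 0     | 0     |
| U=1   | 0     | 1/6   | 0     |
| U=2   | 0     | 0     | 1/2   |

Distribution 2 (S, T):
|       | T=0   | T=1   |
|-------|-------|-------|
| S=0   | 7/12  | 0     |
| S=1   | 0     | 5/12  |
Distribution 1 (U, V):
Marginal P(U) (row sums):
  P(U=0) = 1/3 + 0 + 0 = 1/3
  P(U=1) = 0 + 1/6 + 0 = 1/6
  P(U=2) = 0 + 0 + 1/2 = 1/2
Marginal P(V) (column sums):
  P(V=0) = 1/3 + 0 + 0 = 1/3
  P(V=1) = 0 + 1/6 + 0 = 1/6
  P(V=2) = 0 + 0 + 1/2 = 1/2

H(U) = -[(1/3)·log₂(1/3) + (1/6)·log₂(1/6) + (1/2)·log₂(1/2)]
  = 0.5283 + 0.4308 + 0.5000
  = 1.4591 bits
H(V) = -[(1/3)·log₂(1/3) + (1/6)·log₂(1/6) + (1/2)·log₂(1/2)]
  = 0.5283 + 0.4308 + 0.5000
  = 1.4591 bits
H(U,V) = -[(1/3)·log₂(1/3) + (1/6)·log₂(1/6) + (1/2)·log₂(1/2)]
  = 0.5283 + 0.4308 + 0.5000
  = 1.4591 bits

I(U;V) = H(U) + H(V) - H(U,V)
  = 1.4591 + 1.4591 - 1.4591
  = 1.4591 bits

Distribution 2 (S, T):
Marginal P(S) (row sums):
  P(S=0) = 7/12 + 0 = 7/12
  P(S=1) = 0 + 5/12 = 5/12
Marginal P(T) (column sums):
  P(T=0) = 7/12 + 0 = 7/12
  P(T=1) = 0 + 5/12 = 5/12

H(S) = -[(7/12)·log₂(7/12) + (5/12)·log₂(5/12)]
  = 0.4536 + 0.5263
  = 0.9799 bits
H(T) = -[(7/12)·log₂(7/12) + (5/12)·log₂(5/12)]
  = 0.4536 + 0.5263
  = 0.9799 bits
H(S,T) = -[(7/12)·log₂(7/12) + (5/12)·log₂(5/12)]
  = 0.4536 + 0.5263
  = 0.9799 bits

I(S;T) = H(S) + H(T) - H(S,T)
  = 0.9799 + 0.9799 - 0.9799
  = 0.9799 bits

I(U;V) = 1.4591 bits > I(S;T) = 0.9799 bits, so (U, V) has the higher mutual information (stronger dependence).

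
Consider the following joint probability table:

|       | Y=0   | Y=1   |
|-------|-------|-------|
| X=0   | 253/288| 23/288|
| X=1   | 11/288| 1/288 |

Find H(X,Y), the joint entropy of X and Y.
H(X,Y) = -Σ P(X,Y) log₂ P(X,Y), summed over the non-zero cells:
H(X,Y) = -[(253/288)·log₂(253/288) + (23/288)·log₂(23/288) + (11/288)·log₂(11/288) + (1/288)·log₂(1/288)]
  = 0.1642 + 0.2912 + 0.1799 + 0.0284
  = 0.6637 bits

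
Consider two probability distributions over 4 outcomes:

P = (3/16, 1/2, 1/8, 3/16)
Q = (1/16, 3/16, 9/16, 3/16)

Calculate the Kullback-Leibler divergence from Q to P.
D(P||Q) = Σ P(i) log₂(P(i)/Q(i))
  i=0: (3/16) × log₂((3/16)/(1/16)) = (3/16) × log₂(3) = 0.2972
  i=1: (1/2) × log₂((1/2)/(3/16)) = (1/2) × log₂(8/3) = 0.7075
  i=2: (1/8) × log₂((1/8)/(9/16)) = (1/8) × log₂(2/9) = -0.2712
  i=3: (3/16) × log₂((3/16)/(3/16)) = (3/16) × log₂(1) = 0.0000
D(P||Q) = 0.2972 + 0.7075 - 0.2712 + 0.0000
  = 0.7335 bits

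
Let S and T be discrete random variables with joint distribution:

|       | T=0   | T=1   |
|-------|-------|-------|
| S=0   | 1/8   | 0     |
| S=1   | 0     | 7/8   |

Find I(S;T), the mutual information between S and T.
Marginal P(S) (row sums):
  P(S=0) = 1/8 + 0 = 1/8
  P(S=1) = 0 + 7/8 = 7/8
Marginal P(T) (column sums):
  P(T=0) = 1/8 + 0 = 1/8
  P(T=1) = 0 + 7/8 = 7/8

H(S) = -[(1/8)·log₂(1/8) + (7/8)·log₂(7/8)]
  = 0.3750 + 0.1686
  = 0.5436 bits
H(T) = -[(1/8)·log₂(1/8) + (7/8)·log₂(7/8)]
  = 0.3750 + 0.1686
  = 0.5436 bits
H(S,T) = -[(1/8)·log₂(1/8) + (7/8)·log₂(7/8)]
  = 0.3750 + 0.1686
  = 0.5436 bits

I(S;T) = H(S) + H(T) - H(S,T)
  = 0.5436 + 0.5436 - 0.5436
  = 0.5436 bits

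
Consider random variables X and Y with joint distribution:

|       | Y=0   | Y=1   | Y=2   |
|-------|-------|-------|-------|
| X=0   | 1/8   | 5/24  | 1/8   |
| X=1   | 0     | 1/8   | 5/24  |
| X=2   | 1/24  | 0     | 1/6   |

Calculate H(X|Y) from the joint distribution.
Marginal P(Y) (column sums):
  P(Y=0) = 1/8 + 0 + 1/24 = 1/6
  P(Y=1) = 5/24 + 1/8 + 0 = 1/3
  P(Y=2) = 1/8 + 5/24 + 1/6 = 1/2

H(X|Y) = -Σ P(X,Y)·log₂ P(X|Y), where P(X|Y) = P(X,Y) / P(Y)
  (cells with P(X,Y) = 0 contribute 0)
  (X=0,Y=0): P(X|Y) = (1/8)/(1/6) = 3/4;  -(1/8)·log₂(3/4) = 0.0519
  (X=0,Y=1): P(X|Y) = (5/24)/(1/3) = 5/8;  -(5/24)·log₂(5/8) = 0.1413
  (X=0,Y=2): P(X|Y) = (1/8)/(1/2) = 1/4;  -(1/8)·log₂(1/4) = 0.2500
  (X=1,Y=1): P(X|Y) = (1/8)/(1/3) = 3/8;  -(1/8)·log₂(3/8) = 0.1769
  (X=1,Y=2): P(X|Y) = (5/24)/(1/2) = 5/12;  -(5/24)·log₂(5/12) = 0.2631
  (X=2,Y=0): P(X|Y) = (1/24)/(1/6) = 1/4;  -(1/24)·log₂(1/4) = 0.0833
  (X=2,Y=2): P(X|Y) = (1/6)/(1/2) = 1/3;  -(1/6)·log₂(1/3) = 0.2642
H(X|Y) = 0.0519 + 0.1413 + 0.2500 + 0.1769 + 0.2631 + 0.0833 + 0.2642
  = 1.2307 bits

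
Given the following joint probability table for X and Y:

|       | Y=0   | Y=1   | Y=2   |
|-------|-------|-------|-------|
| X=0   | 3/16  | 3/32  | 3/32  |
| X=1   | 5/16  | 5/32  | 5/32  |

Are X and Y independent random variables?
Marginal P(X) (row sums):
  P(X=0) = 3/16 + 3/32 + 3/32 = 3/8
  P(X=1) = 5/16 + 5/32 + 5/32 = 5/8
Marginal P(Y) (column sums):
  P(Y=0) = 3/16 + 5/16 = 1/2
  P(Y=1) = 3/32 + 5/32 = 1/4
  P(Y=2) = 3/32 + 5/32 = 1/4

X and Y are independent iff P(X=i,Y=j) = P(X=i)·P(Y=j) for every cell.
  P(X=0)·P(Y=0) = 3/8 × 1/2 = 3/16 = P(X=0,Y=0) ✓
  P(X=0)·P(Y=1) = 3/8 × 1/4 = 3/32 = P(X=0,Y=1) ✓
  P(X=0)·P(Y=2) = 3/8 × 1/4 = 3/32 = P(X=0,Y=2) ✓
  P(X=1)·P(Y=0) = 5/8 × 1/2 = 5/16 = P(X=1,Y=0) ✓
  P(X=1)·P(Y=1) = 5/8 × 1/4 = 5/32 = P(X=1,Y=1) ✓
  P(X=1)·P(Y=2) = 5/8 × 1/4 = 5/32 = P(X=1,Y=2) ✓

Yes, X and Y are independent: every cell factors, so I(X;Y) = 0 bits.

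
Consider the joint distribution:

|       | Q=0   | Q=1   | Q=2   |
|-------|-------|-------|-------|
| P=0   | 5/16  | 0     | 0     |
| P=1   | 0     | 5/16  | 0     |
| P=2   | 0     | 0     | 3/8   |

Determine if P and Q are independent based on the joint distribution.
Marginal P(P) (row sums):
  P(P=0) = 5/16 + 0 + 0 = 5/16
  P(P=1) = 0 + 5/16 + 0 = 5/16
  P(P=2) = 0 + 0 + 3/8 = 3/8
Marginal P(Q) (column sums):
  P(Q=0) = 5/16 + 0 + 0 = 5/16
  P(Q=1) = 0 + 5/16 + 0 = 5/16
  P(Q=2) = 0 + 0 + 3/8 = 3/8

P and Q are independent iff P(P=i,Q=j) = P(P=i)·P(Q=j) for every cell.
  P(P=0)·P(Q=0) = 5/16 × 5/16 = 25/256, but P(P=0,Q=0) = 5/16 ✗

No, P and Q are not independent. Quantitatively, I(P;Q) > 0:

H(P) = -[(5/16)·log₂(5/16) + (5/16)·log₂(5/16) + (3/8)·log₂(3/8)]
  = 0.5244 + 0.5244 + 0.5306
  = 1.5794 bits
H(Q) = -[(5/16)·log₂(5/16) + (5/16)·log₂(5/16) + (3/8)·log₂(3/8)]
  = 0.5244 + 0.5244 + 0.5306
  = 1.5794 bits
H(P,Q) = -[(5/16)·log₂(5/16) + (5/16)·log₂(5/16) + (3/8)·log₂(3/8)]
  = 0.5244 + 0.5244 + 0.5306
  = 1.5794 bits
I(P;Q) = H(P) + H(Q) - H(P,Q) = 1.5794 + 1.5794 - 1.5794 = 1.5794 bits > 0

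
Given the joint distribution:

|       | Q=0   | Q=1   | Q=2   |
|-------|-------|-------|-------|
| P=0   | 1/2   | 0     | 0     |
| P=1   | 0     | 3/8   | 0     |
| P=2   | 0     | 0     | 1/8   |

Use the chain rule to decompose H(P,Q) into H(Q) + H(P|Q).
By the chain rule: H(P,Q) = H(Q) + H(P|Q)

Marginal P(Q) (column sums):
  P(Q=0) = 1/2 + 0 + 0 = 1/2
  P(Q=1) = 0 + 3/8 + 0 = 3/8
  P(Q=2) = 0 + 0 + 1/8 = 1/8
H(Q) = -[(1/2)·log₂(1/2) + (3/8)·log₂(3/8) + (1/8)·log₂(1/8)]
  = 0.5000 + 0.5306 + 0.3750
  = 1.4056 bits
H(P|Q) = -Σ P(P,Q)·log₂ P(P|Q), where P(P|Q) = P(P,Q) / P(Q)
  (cells with P(P,Q) = 0 contribute 0)
  (P=0,Q=0): P(P|Q) = (1/2)/(1/2) = 1;  -(1/2)·log₂(1) = 0.0000
  (P=1,Q=1): P(P|Q) = (3/8)/(3/8) = 1;  -(3/8)·log₂(1) = 0.0000
  (P=2,Q=2): P(P|Q) = (1/8)/(1/8) = 1;  -(1/8)·log₂(1) = 0.0000
H(P|Q) = 0.0000 + 0.0000 + 0.0000
  = 0.0000 bits

H(P,Q) = H(Q) + H(P|Q) = 1.4056 + 0.0000 = 1.4056 bits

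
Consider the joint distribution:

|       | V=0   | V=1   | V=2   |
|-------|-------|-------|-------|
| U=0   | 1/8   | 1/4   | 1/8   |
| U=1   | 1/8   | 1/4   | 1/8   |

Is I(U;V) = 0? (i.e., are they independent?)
Marginal P(U) (row sums):
  P(U=0) = 1/8 + 1/4 + 1/8 = 1/2
  P(U=1) = 1/8 + 1/4 + 1/8 = 1/2
Marginal P(V) (column sums):
  P(V=0) = 1/8 + 1/8 = 1/4
  P(V=1) = 1/4 + 1/4 = 1/2
  P(V=2) = 1/8 + 1/8 = 1/4

U and V are independent iff P(U=i,V=j) = P(U=i)·P(V=j) for every cell.
  P(U=0)·P(V=0) = 1/2 × 1/4 = 1/8 = P(U=0,V=0) ✓
  P(U=0)·P(V=1) = 1/2 × 1/2 = 1/4 = P(U=0,V=1) ✓
  P(U=0)·P(V=2) = 1/2 × 1/4 = 1/8 = P(U=0,V=2) ✓
  P(U=1)·P(V=0) = 1/2 × 1/4 = 1/8 = P(U=1,V=0) ✓
  P(U=1)·P(V=1) = 1/2 × 1/2 = 1/4 = P(U=1,V=1) ✓
  P(U=1)·P(V=2) = 1/2 × 1/4 = 1/8 = P(U=1,V=2) ✓

Yes, U and V are independent: every cell factors, so I(U;V) = 0 bits.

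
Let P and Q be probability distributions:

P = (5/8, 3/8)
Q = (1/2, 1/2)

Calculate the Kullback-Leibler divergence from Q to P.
D(P||Q) = Σ P(i) log₂(P(i)/Q(i))
  i=0: (5/8) × log₂((5/8)/(1/2)) = (5/8) × log₂(5/4) = 0.2012
  i=1: (3/8) × log₂((3/8)/(1/2)) = (3/8) × log₂(3/4) = -0.1556
D(P||Q) = 0.2012 - 0.1556
  = 0.0456 bits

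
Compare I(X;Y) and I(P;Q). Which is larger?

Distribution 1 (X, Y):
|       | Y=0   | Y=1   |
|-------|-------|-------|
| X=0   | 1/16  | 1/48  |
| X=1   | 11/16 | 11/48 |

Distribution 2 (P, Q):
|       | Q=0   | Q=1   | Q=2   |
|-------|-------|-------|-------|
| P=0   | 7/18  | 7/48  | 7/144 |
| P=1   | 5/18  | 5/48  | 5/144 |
Distribution 1 (X, Y):
Marginal P(X) (row sums):
  P(X=0) = 1/16 + 1/48 = 1/12
  P(X=1) = 11/16 + 11/48 = 11/12
Marginal P(Y) (column sums):
  P(Y=0) = 1/16 + 11/16 = 3/4
  P(Y=1) = 1/48 + 11/48 = 1/4

H(X) = -[(1/12)·log₂(1/12) + (11/12)·log₂(11/12)]
  = 0.2987 + 0.1151
  = 0.4138 bits
H(Y) = -[(3/4)·log₂(3/4) + (1/4)·log₂(1/4)]
  = 0.3113 + 0.5000
  = 0.8113 bits
H(X,Y) = -[(1/16)·log₂(1/16) + (1/48)·log₂(1/48) + (11/16)·log₂(11/16) + (11/48)·log₂(11/48)]
  = 0.2500 + 0.1164 + 0.3716 + 0.4871
  = 1.2251 bits

I(X;Y) = H(X) + H(Y) - H(X,Y)
  = 0.4138 + 0.8113 - 1.2251
  = 0.0000 bits

Distribution 2 (P, Q):
Marginal P(P) (row sums):
  P(P=0) = 7/18 + 7/48 + 7/144 = 7/12
  P(P=1) = 5/18 + 5/48 + 5/144 = 5/12
Marginal P(Q) (column sums):
  P(Q=0) = 7/18 + 5/18 = 2/3
  P(Q=1) = 7/48 + 5/48 = 1/4
  P(Q=2) = 7/144 + 5/144 = 1/12

H(P) = -[(7/12)·log₂(7/12) + (5/12)·log₂(5/12)]
  = 0.4536 + 0.5263
  = 0.9799 bits
H(Q) = -[(2/3)·log₂(2/3) + (1/4)·log₂(1/4) + (1/12)·log₂(1/12)]
  = 0.3900 + 0.5000 + 0.2987
  = 1.1887 bits
H(P,Q) = -[(7/18)·log₂(7/18) + (7/48)·log₂(7/48) + (7/144)·log₂(7/144) + (5/18)·log₂(5/18) + (5/48)·log₂(5/48) + (5/144)·log₂(5/144)]
  = 0.5299 + 0.4051 + 0.2121 + 0.5133 + 0.3399 + 0.1683
  = 2.1686 bits

I(P;Q) = H(P) + H(Q) - H(P,Q)
  = 0.9799 + 1.1887 - 2.1686
  = 0.0000 bits

Both joint tables factor as the product of their marginals, so I(X;Y) = I(P;Q) = 0 bits: neither is larger (both pairs are independent).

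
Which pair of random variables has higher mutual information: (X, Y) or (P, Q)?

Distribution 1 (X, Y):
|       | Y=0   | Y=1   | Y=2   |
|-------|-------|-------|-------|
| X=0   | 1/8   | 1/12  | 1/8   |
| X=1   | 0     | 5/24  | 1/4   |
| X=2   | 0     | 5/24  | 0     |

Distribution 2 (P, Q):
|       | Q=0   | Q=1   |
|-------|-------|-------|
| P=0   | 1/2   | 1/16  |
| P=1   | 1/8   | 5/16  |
Distribution 1 (X, Y):
Marginal P(X) (row sums):
  P(X=0) = 1/8 + 1/12 + 1/8 = 1/3
  P(X=1) = 0 + 5/24 + 1/4 = 11/24
  P(X=2) = 0 + 5/24 + 0 = 5/24
Marginal P(Y) (column sums):
  P(Y=0) = 1/8 + 0 + 0 = 1/8
  P(Y=1) = 1/12 + 5/24 + 5/24 = 1/2
  P(Y=2) = 1/8 + 1/4 + 0 = 3/8

H(X) = -[(1/3)·log₂(1/3) + (11/24)·log₂(11/24) + (5/24)·log₂(5/24)]
  = 0.5283 + 0.5159 + 0.4715
  = 1.5157 bits
H(Y) = -[(1/8)·log₂(1/8) + (1/2)·log₂(1/2) + (3/8)·log₂(3/8)]
  = 0.3750 + 0.5000 + 0.5306
  = 1.4056 bits
H(X,Y) = -[(1/8)·log₂(1/8) + (1/12)·log₂(1/12) + (1/8)·log₂(1/8) + (5/24)·log₂(5/24) + (1/4)·log₂(1/4) + (5/24)·log₂(5/24)]
  = 0.3750 + 0.2987 + 0.3750 + 0.4715 + 0.5000 + 0.4715
  = 2.4917 bits

I(X;Y) = H(X) + H(Y) - H(X,Y)
  = 1.5157 + 1.4056 - 2.4917
  = 0.4296 bits

Distribution 2 (P, Q):
Marginal P(P) (row sums):
  P(P=0) = 1/2 + 1/16 = 9/16
  P(P=1) = 1/8 + 5/16 = 7/16
Marginal P(Q) (column sums):
  P(Q=0) = 1/2 + 1/8 = 5/8
  P(Q=1) = 1/16 + 5/16 = 3/8

H(P) = -[(9/16)·log₂(9/16) + (7/16)·log₂(7/16)]
  = 0.4669 + 0.5218
  = 0.9887 bits
H(Q) = -[(5/8)·log₂(5/8) + (3/8)·log₂(3/8)]
  = 0.4238 + 0.5306
  = 0.9544 bits
H(P,Q) = -[(1/2)·log₂(1/2) + (1/16)·log₂(1/16) + (1/8)·log₂(1/8) + (5/16)·log₂(5/16)]
  = 0.5000 + 0.2500 + 0.3750 + 0.5244
  = 1.6494 bits

I(P;Q) = H(P) + H(Q) - H(P,Q)
  = 0.9887 + 0.9544 - 1.6494
  = 0.2937 bits

I(X;Y) = 0.4296 bits > I(P;Q) = 0.2937 bits, so (X, Y) has the higher mutual information (stronger dependence).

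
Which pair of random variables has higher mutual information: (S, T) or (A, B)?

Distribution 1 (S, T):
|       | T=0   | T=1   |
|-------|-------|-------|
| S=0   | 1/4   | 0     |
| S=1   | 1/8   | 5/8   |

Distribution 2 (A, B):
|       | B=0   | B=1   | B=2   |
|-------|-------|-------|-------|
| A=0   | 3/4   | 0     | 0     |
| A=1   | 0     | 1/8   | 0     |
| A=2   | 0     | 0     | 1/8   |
Distribution 1 (S, T):
Marginal P(S) (row sums):
  P(S=0) = 1/4 + 0 = 1/4
  P(S=1) = 1/8 + 5/8 = 3/4
Marginal P(T) (column sums):
  P(T=0) = 1/4 + 1/8 = 3/8
  P(T=1) = 0 + 5/8 = 5/8

H(S) = -[(1/4)·log₂(1/4) + (3/4)·log₂(3/4)]
  = 0.5000 + 0.3113
  = 0.8113 bits
H(T) = -[(3/8)·log₂(3/8) + (5/8)·log₂(5/8)]
  = 0.5306 + 0.4238
  = 0.9544 bits
H(S,T) = -[(1/4)·log₂(1/4) + (1/8)·log₂(1/8) + (5/8)·log₂(5/8)]
  = 0.5000 + 0.3750 + 0.4238
  = 1.2988 bits

I(S;T) = H(S) + H(T) - H(S,T)
  = 0.8113 + 0.9544 - 1.2988
  = 0.4669 bits

Distribution 2 (A, B):
Marginal P(A) (row sums):
  P(A=0) = 3/4 + 0 + 0 = 3/4
  P(A=1) = 0 + 1/8 + 0 = 1/8
  P(A=2) = 0 + 0 + 1/8 = 1/8
Marginal P(B) (column sums):
  P(B=0) = 3/4 + 0 + 0 = 3/4
  P(B=1) = 0 + 1/8 + 0 = 1/8
  P(B=2) = 0 + 0 + 1/8 = 1/8

H(A) = -[(3/4)·log₂(3/4) + (1/8)·log₂(1/8) + (1/8)·log₂(1/8)]
  = 0.3113 + 0.3750 + 0.3750
  = 1.0613 bits
H(B) = -[(3/4)·log₂(3/4) + (1/8)·log₂(1/8) + (1/8)·log₂(1/8)]
  = 0.3113 + 0.3750 + 0.3750
  = 1.0613 bits
H(A,B) = -[(3/4)·log₂(3/4) + (1/8)·log₂(1/8) + (1/8)·log₂(1/8)]
  = 0.3113 + 0.3750 + 0.3750
  = 1.0613 bits

I(A;B) = H(A) + H(B) - H(A,B)
  = 1.0613 + 1.0613 - 1.0613
  = 1.0613 bits

I(A;B) = 1.0613 bits > I(S;T) = 0.4669 bits, so (A, B) has the higher mutual information (stronger dependence).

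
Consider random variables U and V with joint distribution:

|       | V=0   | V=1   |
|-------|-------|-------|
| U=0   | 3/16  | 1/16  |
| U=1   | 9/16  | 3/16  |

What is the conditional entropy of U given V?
Marginal P(V) (column sums):
  P(V=0) = 3/16 + 9/16 = 3/4
  P(V=1) = 1/16 + 3/16 = 1/4

H(U|V) = -Σ P(U,V)·log₂ P(U|V), where P(U|V) = P(U,V) / P(V)
  (U=0,V=0): P(U|V) = (3/16)/(3/4) = 1/4;  -(3/16)·log₂(1/4) = 0.3750
  (U=0,V=1): P(U|V) = (1/16)/(1/4) = 1/4;  -(1/16)·log₂(1/4) = 0.1250
  (U=1,V=0): P(U|V) = (9/16)/(3/4) = 3/4;  -(9/16)·log₂(3/4) = 0.2335
  (U=1,V=1): P(U|V) = (3/16)/(1/4) = 3/4;  -(3/16)·log₂(3/4) = 0.0778
H(U|V) = 0.3750 + 0.1250 + 0.2335 + 0.0778
  = 0.8113 bits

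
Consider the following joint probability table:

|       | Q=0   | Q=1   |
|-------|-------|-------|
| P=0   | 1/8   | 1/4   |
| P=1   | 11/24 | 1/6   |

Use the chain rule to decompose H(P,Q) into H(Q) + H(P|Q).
By the chain rule: H(P,Q) = H(Q) + H(P|Q)

Marginal P(Q) (column sums):
  P(Q=0) = 1/8 + 11/24 = 7/12
  P(Q=1) = 1/4 + 1/6 = 5/12
H(Q) = -[(7/12)·log₂(7/12) + (5/12)·log₂(5/12)]
  = 0.4536 + 0.5263
  = 0.9799 bits
H(P|Q) = -Σ P(P,Q)·log₂ P(P|Q), where P(P|Q) = P(P,Q) / P(Q)
  (P=0,Q=0): P(P|Q) = (1/8)/(7/12) = 3/14;  -(1/8)·log₂(3/14) = 0.2778
  (P=0,Q=1): P(P|Q) = (1/4)/(5/12) = 3/5;  -(1/4)·log₂(3/5) = 0.1842
  (P=1,Q=0): P(P|Q) = (11/24)/(7/12) = 11/14;  -(11/24)·log₂(11/14) = 0.1595
  (P=1,Q=1): P(P|Q) = (1/6)/(5/12) = 2/5;  -(1/6)·log₂(2/5) = 0.2203
H(P|Q) = 0.2778 + 0.1842 + 0.1595 + 0.2203
  = 0.8418 bits

H(P,Q) = H(Q) + H(P|Q) = 0.9799 + 0.8418 = 1.8217 bits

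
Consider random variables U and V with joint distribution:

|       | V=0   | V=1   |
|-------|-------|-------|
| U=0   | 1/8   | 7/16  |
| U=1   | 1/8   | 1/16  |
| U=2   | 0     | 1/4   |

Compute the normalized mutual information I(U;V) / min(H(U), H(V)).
Marginal P(U) (row sums):
  P(U=0) = 1/8 + 7/16 = 9/16
  P(U=1) = 1/8 + 1/16 = 3/16
  P(U=2) = 0 + 1/4 = 1/4
Marginal P(V) (column sums):
  P(V=0) = 1/8 + 1/8 + 0 = 1/4
  P(V=1) = 7/16 + 1/16 + 1/4 = 3/4

H(U) = -[(9/16)·log₂(9/16) + (3/16)·log₂(3/16) + (1/4)·log₂(1/4)]
  = 0.4669 + 0.4528 + 0.5000
  = 1.4197 bits
H(V) = -[(1/4)·log₂(1/4) + (3/4)·log₂(3/4)]
  = 0.5000 + 0.3113
  = 0.8113 bits
H(U,V) = -[(1/8)·log₂(1/8) + (7/16)·log₂(7/16) + (1/8)·log₂(1/8) + (1/16)·log₂(1/16) + (1/4)·log₂(1/4)]
  = 0.3750 + 0.5218 + 0.3750 + 0.2500 + 0.5000
  = 2.0218 bits

I(U;V) = H(U) + H(V) - H(U,V)
  = 1.4197 + 0.8113 - 2.0218
  = 0.2092 bits

min(H(U), H(V)) = min(1.4197, 0.8113) = 0.8113 bits
Normalized MI = 0.2092 / 0.8113 = 0.2579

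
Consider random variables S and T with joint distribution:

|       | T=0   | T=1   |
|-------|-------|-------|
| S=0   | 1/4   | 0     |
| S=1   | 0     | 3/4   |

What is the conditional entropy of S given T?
Marginal P(T) (column sums):
  P(T=0) = 1/4 + 0 = 1/4
  P(T=1) = 0 + 3/4 = 3/4

H(S|T) = -Σ P(S,T)·log₂ P(S|T), where P(S|T) = P(S,T) / P(T)
  (cells with P(S,T) = 0 contribute 0)
  (S=0,T=0): P(S|T) = (1/4)/(1/4) = 1;  -(1/4)·log₂(1) = 0.0000
  (S=1,T=1): P(S|T) = (3/4)/(3/4) = 1;  -(3/4)·log₂(1) = 0.0000
H(S|T) = 0.0000 + 0.0000
  = 0.0000 bits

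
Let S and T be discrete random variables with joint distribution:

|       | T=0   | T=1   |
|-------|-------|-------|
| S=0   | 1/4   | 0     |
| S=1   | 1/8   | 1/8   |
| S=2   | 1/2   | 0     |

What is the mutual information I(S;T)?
Marginal P(S) (row sums):
  P(S=0) = 1/4 + 0 = 1/4
  P(S=1) = 1/8 + 1/8 = 1/4
  P(S=2) = 1/2 + 0 = 1/2
Marginal P(T) (column sums):
  P(T=0) = 1/4 + 1/8 + 1/2 = 7/8
  P(T=1) = 0 + 1/8 + 0 = 1/8

H(S) = -[(1/4)·log₂(1/4) + (1/4)·log₂(1/4) + (1/2)·log₂(1/2)]
  = 0.5000 + 0.5000 + 0.5000
  = 1.5000 bits
H(T) = -[(7/8)·log₂(7/8) + (1/8)·log₂(1/8)]
  = 0.1686 + 0.3750
  = 0.5436 bits
H(S,T) = -[(1/4)·log₂(1/4) + (1/8)·log₂(1/8) + (1/8)·log₂(1/8) + (1/2)·log₂(1/2)]
  = 0.5000 + 0.3750 + 0.3750 + 0.5000
  = 1.7500 bits

I(S;T) = H(S) + H(T) - H(S,T)
  = 1.5000 + 0.5436 - 1.7500
  = 0.2936 bits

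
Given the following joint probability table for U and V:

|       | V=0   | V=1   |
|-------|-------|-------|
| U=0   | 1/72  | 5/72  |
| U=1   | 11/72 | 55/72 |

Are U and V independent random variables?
Marginal P(U) (row sums):
  P(U=0) = 1/72 + 5/72 = 1/12
  P(U=1) = 11/72 + 55/72 = 11/12
Marginal P(V) (column sums):
  P(V=0) = 1/72 + 11/72 = 1/6
  P(V=1) = 5/72 + 55/72 = 5/6

U and V are independent iff P(U=i,V=j) = P(U=i)·P(V=j) for every cell.
  P(U=0)·P(V=0) = 1/12 × 1/6 = 1/72 = P(U=0,V=0) ✓
  P(U=0)·P(V=1) = 1/12 × 5/6 = 5/72 = P(U=0,V=1) ✓
  P(U=1)·P(V=0) = 11/12 × 1/6 = 11/72 = P(U=1,V=0) ✓
  P(U=1)·P(V=1) = 11/12 × 5/6 = 55/72 = P(U=1,V=1) ✓

Yes, U and V are independent: every cell factors, so I(U;V) = 0 bits.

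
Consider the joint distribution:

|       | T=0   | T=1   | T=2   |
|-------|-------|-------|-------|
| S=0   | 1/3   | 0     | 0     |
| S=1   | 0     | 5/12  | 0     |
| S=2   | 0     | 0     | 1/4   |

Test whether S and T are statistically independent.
Marginal P(S) (row sums):
  P(S=0) = 1/3 + 0 + 0 = 1/3
  P(S=1) = 0 + 5/12 + 0 = 5/12
  P(S=2) = 0 + 0 + 1/4 = 1/4
Marginal P(T) (column sums):
  P(T=0) = 1/3 + 0 + 0 = 1/3
  P(T=1) = 0 + 5/12 + 0 = 5/12
  P(T=2) = 0 + 0 + 1/4 = 1/4

S and T are independent iff P(S=i,T=j) = P(S=i)·P(T=j) for every cell.
  P(S=0)·P(T=0) = 1/3 × 1/3 = 1/9, but P(S=0,T=0) = 1/3 ✗

No, S and T are not independent. Quantitatively, I(S;T) > 0:

H(S) = -[(1/3)·log₂(1/3) + (5/12)·log₂(5/12) + (1/4)·log₂(1/4)]
  = 0.5283 + 0.5263 + 0.5000
  = 1.5546 bits
H(T) = -[(1/3)·log₂(1/3) + (5/12)·log₂(5/12) + (1/4)·log₂(1/4)]
  = 0.5283 + 0.5263 + 0.5000
  = 1.5546 bits
H(S,T) = -[(1/3)·log₂(1/3) + (5/12)·log₂(5/12) + (1/4)·log₂(1/4)]
  = 0.5283 + 0.5263 + 0.5000
  = 1.5546 bits
I(S;T) = H(S) + H(T) - H(S,T) = 1.5546 + 1.5546 - 1.5546 = 1.5546 bits > 0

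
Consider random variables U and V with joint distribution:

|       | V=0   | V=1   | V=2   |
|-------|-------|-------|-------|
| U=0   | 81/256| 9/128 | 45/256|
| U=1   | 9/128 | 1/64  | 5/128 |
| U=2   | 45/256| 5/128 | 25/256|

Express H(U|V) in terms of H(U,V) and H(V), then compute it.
H(U|V) = H(U,V) - H(V)

Marginal P(V) (column sums):
  P(V=0) = 81/256 + 9/128 + 45/256 = 9/16
  P(V=1) = 9/128 + 1/64 + 5/128 = 1/8
  P(V=2) = 45/256 + 5/128 + 25/256 = 5/16

H(U,V) = -[(81/256)·log₂(81/256) + (9/128)·log₂(9/128) + (45/256)·log₂(45/256) + (9/128)·log₂(9/128) + (1/64)·log₂(1/64) + (5/128)·log₂(5/128) + (45/256)·log₂(45/256) + (5/128)·log₂(5/128) + (25/256)·log₂(25/256)]
  = 0.5253 + 0.2693 + 0.4409 + 0.2693 + 0.0938 + 0.1827 + 0.4409 + 0.1827 + 0.3277
  = 2.7326 bits
H(V) = -[(9/16)·log₂(9/16) + (1/8)·log₂(1/8) + (5/16)·log₂(5/16)]
  = 0.4669 + 0.3750 + 0.5244
  = 1.3663 bits

H(U|V) = 2.7326 - 1.3663 = 1.3663 bits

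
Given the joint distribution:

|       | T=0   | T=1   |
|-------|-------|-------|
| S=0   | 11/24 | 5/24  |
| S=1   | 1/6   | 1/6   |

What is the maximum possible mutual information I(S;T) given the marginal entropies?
The upper bound on mutual information is I(S;T) ≤ min(H(S), H(T)).

Marginal P(S) (row sums):
  P(S=0) = 11/24 + 5/24 = 2/3
  P(S=1) = 1/6 + 1/6 = 1/3
Marginal P(T) (column sums):
  P(T=0) = 11/24 + 1/6 = 5/8
  P(T=1) = 5/24 + 1/6 = 3/8

H(S) = -[(2/3)·log₂(2/3) + (1/3)·log₂(1/3)]
  = 0.3900 + 0.5283
  = 0.9183 bits
H(T) = -[(5/8)·log₂(5/8) + (3/8)·log₂(3/8)]
  = 0.4238 + 0.5306
  = 0.9544 bits

Maximum possible I(S;T) = min(0.9183, 0.9544) = 0.9183 bits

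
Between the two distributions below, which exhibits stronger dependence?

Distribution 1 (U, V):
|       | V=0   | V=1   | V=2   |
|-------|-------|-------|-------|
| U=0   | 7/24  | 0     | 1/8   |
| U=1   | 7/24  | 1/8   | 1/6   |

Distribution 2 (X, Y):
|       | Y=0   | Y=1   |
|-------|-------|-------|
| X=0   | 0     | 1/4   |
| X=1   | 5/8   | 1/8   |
Distribution 1 (U, V):
Marginal P(U) (row sums):
  P(U=0) = 7/24 + 0 + 1/8 = 5/12
  P(U=1) = 7/24 + 1/8 + 1/6 = 7/12
Marginal P(V) (column sums):
  P(V=0) = 7/24 + 7/24 = 7/12
  P(V=1) = 0 + 1/8 = 1/8
  P(V=2) = 1/8 + 1/6 = 7/24

H(U) = -[(5/12)·log₂(5/12) + (7/12)·log₂(7/12)]
  = 0.5263 + 0.4536
  = 0.9799 bits
H(V) = -[(7/12)·log₂(7/12) + (1/8)·log₂(1/8) + (7/24)·log₂(7/24)]
  = 0.4536 + 0.3750 + 0.5185
  = 1.3471 bits
H(U,V) = -[(7/24)·log₂(7/24) + (1/8)·log₂(1/8) + (7/24)·log₂(7/24) + (1/8)·log₂(1/8) + (1/6)·log₂(1/6)]
  = 0.5185 + 0.3750 + 0.5185 + 0.3750 + 0.4308
  = 2.2178 bits

I(U;V) = H(U) + H(V) - H(U,V)
  = 0.9799 + 1.3471 - 2.2178
  = 0.1092 bits

Distribution 2 (X, Y):
Marginal P(X) (row sums):
  P(X=0) = 0 + 1/4 = 1/4
  P(X=1) = 5/8 + 1/8 = 3/4
Marginal P(Y) (column sums):
  P(Y=0) = 0 + 5/8 = 5/8
  P(Y=1) = 1/4 + 1/8 = 3/8

H(X) = -[(1/4)·log₂(1/4) + (3/4)·log₂(3/4)]
  = 0.5000 + 0.3113
  = 0.8113 bits
H(Y) = -[(5/8)·log₂(5/8) + (3/8)·log₂(3/8)]
  = 0.4238 + 0.5306
  = 0.9544 bits
H(X,Y) = -[(1/4)·log₂(1/4) + (5/8)·log₂(5/8) + (1/8)·log₂(1/8)]
  = 0.5000 + 0.4238 + 0.3750
  = 1.2988 bits

I(X;Y) = H(X) + H(Y) - H(X,Y)
  = 0.8113 + 0.9544 - 1.2988
  = 0.4669 bits

I(X;Y) = 0.4669 bits > I(U;V) = 0.1092 bits, so (X, Y) has the higher mutual information (stronger dependence).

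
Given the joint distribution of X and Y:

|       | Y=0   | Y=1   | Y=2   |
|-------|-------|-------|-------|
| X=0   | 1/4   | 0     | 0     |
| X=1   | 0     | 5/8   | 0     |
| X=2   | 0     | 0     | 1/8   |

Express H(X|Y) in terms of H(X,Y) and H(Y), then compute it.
H(X|Y) = H(X,Y) - H(Y)

Marginal P(Y) (column sums):
  P(Y=0) = 1/4 + 0 + 0 = 1/4
  P(Y=1) = 0 + 5/8 + 0 = 5/8
  P(Y=2) = 0 + 0 + 1/8 = 1/8

H(X,Y) = -[(1/4)·log₂(1/4) + (5/8)·log₂(5/8) + (1/8)·log₂(1/8)]
  = 0.5000 + 0.4238 + 0.3750
  = 1.2988 bits
H(Y) = -[(1/4)·log₂(1/4) + (5/8)·log₂(5/8) + (1/8)·log₂(1/8)]
  = 0.5000 + 0.4238 + 0.3750
  = 1.2988 bits

H(X|Y) = 1.2988 - 1.2988 = 0.0000 bits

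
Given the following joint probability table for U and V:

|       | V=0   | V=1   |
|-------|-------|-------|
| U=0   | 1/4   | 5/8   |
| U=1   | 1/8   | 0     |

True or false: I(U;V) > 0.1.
Marginal P(U) (row sums):
  P(U=0) = 1/4 + 5/8 = 7/8
  P(U=1) = 1/8 + 0 = 1/8
Marginal P(V) (column sums):
  P(V=0) = 1/4 + 1/8 = 3/8
  P(V=1) = 5/8 + 0 = 5/8

H(U) = -[(7/8)·log₂(7/8) + (1/8)·log₂(1/8)]
  = 0.1686 + 0.3750
  = 0.5436 bits
H(V) = -[(3/8)·log₂(3/8) + (5/8)·log₂(5/8)]
  = 0.5306 + 0.4238
  = 0.9544 bits
H(U,V) = -[(1/4)·log₂(1/4) + (5/8)·log₂(5/8) + (1/8)·log₂(1/8)]
  = 0.5000 + 0.4238 + 0.3750
  = 1.2988 bits

I(U;V) = H(U) + H(V) - H(U,V)
  = 0.5436 + 0.9544 - 1.2988
  = 0.1992 bits

True. I(U;V) = 0.1992 bits, which is > 0.1 bits.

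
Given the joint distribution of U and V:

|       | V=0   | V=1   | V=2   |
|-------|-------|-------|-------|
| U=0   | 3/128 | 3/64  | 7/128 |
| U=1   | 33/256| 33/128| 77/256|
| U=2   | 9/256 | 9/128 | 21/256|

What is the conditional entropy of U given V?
Marginal P(V) (column sums):
  P(V=0) = 3/128 + 33/256 + 9/256 = 3/16
  P(V=1) = 3/64 + 33/128 + 9/128 = 3/8
  P(V=2) = 7/128 + 77/256 + 21/256 = 7/16

H(U|V) = -Σ P(U,V)·log₂ P(U|V), where P(U|V) = P(U,V) / P(V)
  (U=0,V=0): P(U|V) = (3/128)/(3/16) = 1/8;  -(3/128)·log₂(1/8) = 0.0703
  (U=0,V=1): P(U|V) = (3/64)/(3/8) = 1/8;  -(3/64)·log₂(1/8) = 0.1406
  (U=0,V=2): P(U|V) = (7/128)/(7/16) = 1/8;  -(7/128)·log₂(1/8) = 0.1641
  (U=1,V=0): P(U|V) = (33/256)/(3/16) = 11/16;  -(33/256)·log₂(11/16) = 0.0697
  (U=1,V=1): P(U|V) = (33/128)/(3/8) = 11/16;  -(33/128)·log₂(11/16) = 0.1394
  (U=1,V=2): P(U|V) = (77/256)/(7/16) = 11/16;  -(77/256)·log₂(11/16) = 0.1626
  (U=2,V=0): P(U|V) = (9/256)/(3/16) = 3/16;  -(9/256)·log₂(3/16) = 0.0849
  (U=2,V=1): P(U|V) = (9/128)/(3/8) = 3/16;  -(9/128)·log₂(3/16) = 0.1698
  (U=2,V=2): P(U|V) = (21/256)/(7/16) = 3/16;  -(21/256)·log₂(3/16) = 0.1981
H(U|V) = 0.0703 + 0.1406 + 0.1641 + 0.0697 + 0.1394 + 0.1626 + 0.0849 + 0.1698 + 0.1981
  = 1.1995 bits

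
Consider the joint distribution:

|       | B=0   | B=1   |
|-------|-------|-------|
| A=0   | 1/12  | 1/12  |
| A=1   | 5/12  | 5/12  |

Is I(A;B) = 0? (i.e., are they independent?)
Marginal P(A) (row sums):
  P(A=0) = 1/12 + 1/12 = 1/6
  P(A=1) = 5/12 + 5/12 = 5/6
Marginal P(B) (column sums):
  P(B=0) = 1/12 + 5/12 = 1/2
  P(B=1) = 1/12 + 5/12 = 1/2

A and B are independent iff P(A=i,B=j) = P(A=i)·P(B=j) for every cell.
  P(A=0)·P(B=0) = 1/6 × 1/2 = 1/12 = P(A=0,B=0) ✓
  P(A=0)·P(B=1) = 1/6 × 1/2 = 1/12 = P(A=0,B=1) ✓
  P(A=1)·P(B=0) = 5/6 × 1/2 = 5/12 = P(A=1,B=0) ✓
  P(A=1)·P(B=1) = 5/6 × 1/2 = 5/12 = P(A=1,B=1) ✓

Yes, A and B are independent: every cell factors, so I(A;B) = 0 bits.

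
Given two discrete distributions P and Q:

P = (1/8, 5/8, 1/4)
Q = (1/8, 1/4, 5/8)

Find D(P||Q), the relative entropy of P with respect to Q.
D(P||Q) = Σ P(i) log₂(P(i)/Q(i))
  i=0: (1/8) × log₂((1/8)/(1/8)) = (1/8) × log₂(1) = 0.0000
  i=1: (5/8) × log₂((5/8)/(1/4)) = (5/8) × log₂(5/2) = 0.8262
  i=2: (1/4) × log₂((1/4)/(5/8)) = (1/4) × log₂(2/5) = -0.3305
D(P||Q) = 0.0000 + 0.8262 - 0.3305
  = 0.4957 bits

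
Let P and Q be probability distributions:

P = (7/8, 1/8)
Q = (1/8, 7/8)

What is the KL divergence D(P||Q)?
D(P||Q) = Σ P(i) log₂(P(i)/Q(i))
  i=0: (7/8) × log₂((7/8)/(1/8)) = (7/8) × log₂(7) = 2.4564
  i=1: (1/8) × log₂((1/8)/(7/8)) = (1/8) × log₂(1/7) = -0.3509
D(P||Q) = 2.4564 - 0.3509
  = 2.1055 bits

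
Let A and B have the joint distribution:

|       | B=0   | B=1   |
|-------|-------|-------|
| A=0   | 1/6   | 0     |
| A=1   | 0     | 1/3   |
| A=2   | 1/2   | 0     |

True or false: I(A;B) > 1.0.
Marginal P(A) (row sums):
  P(A=0) = 1/6 + 0 = 1/6
  P(A=1) = 0 + 1/3 = 1/3
  P(A=2) = 1/2 + 0 = 1/2
Marginal P(B) (column sums):
  P(B=0) = 1/6 + 0 + 1/2 = 2/3
  P(B=1) = 0 + 1/3 + 0 = 1/3

H(A) = -[(1/6)·log₂(1/6) + (1/3)·log₂(1/3) + (1/2)·log₂(1/2)]
  = 0.4308 + 0.5283 + 0.5000
  = 1.4591 bits
H(B) = -[(2/3)·log₂(2/3) + (1/3)·log₂(1/3)]
  = 0.3900 + 0.5283
  = 0.9183 bits
H(A,B) = -[(1/6)·log₂(1/6) + (1/3)·log₂(1/3) + (1/2)·log₂(1/2)]
  = 0.4308 + 0.5283 + 0.5000
  = 1.4591 bits

I(A;B) = H(A) + H(B) - H(A,B)
  = 1.4591 + 0.9183 - 1.4591
  = 0.9183 bits

False. I(A;B) = 0.9183 bits, which is ≤ 1.0 bits.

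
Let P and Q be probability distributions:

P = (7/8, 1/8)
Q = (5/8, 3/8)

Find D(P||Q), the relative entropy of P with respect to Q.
D(P||Q) = Σ P(i) log₂(P(i)/Q(i))
  i=0: (7/8) × log₂((7/8)/(5/8)) = (7/8) × log₂(7/5) = 0.4247
  i=1: (1/8) × log₂((1/8)/(3/8)) = (1/8) × log₂(1/3) = -0.1981
D(P||Q) = 0.4247 - 0.1981
  = 0.2266 bits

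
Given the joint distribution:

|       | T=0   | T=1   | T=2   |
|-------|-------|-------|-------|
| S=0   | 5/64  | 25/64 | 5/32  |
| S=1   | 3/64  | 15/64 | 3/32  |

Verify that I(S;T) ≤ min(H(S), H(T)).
Marginal P(S) (row sums):
  P(S=0) = 5/64 + 25/64 + 5/32 = 5/8
  P(S=1) = 3/64 + 15/64 + 3/32 = 3/8
Marginal P(T) (column sums):
  P(T=0) = 5/64 + 3/64 = 1/8
  P(T=1) = 25/64 + 15/64 = 5/8
  P(T=2) = 5/32 + 3/32 = 1/4

H(S) = -[(5/8)·log₂(5/8) + (3/8)·log₂(3/8)]
  = 0.4238 + 0.5306
  = 0.9544 bits
H(T) = -[(1/8)·log₂(1/8) + (5/8)·log₂(5/8) + (1/4)·log₂(1/4)]
  = 0.3750 + 0.4238 + 0.5000
  = 1.2988 bits
H(S,T) = -[(5/64)·log₂(5/64) + (25/64)·log₂(25/64) + (5/32)·log₂(5/32) + (3/64)·log₂(3/64) + (15/64)·log₂(15/64) + (3/32)·log₂(3/32)]
  = 0.2873 + 0.5297 + 0.4184 + 0.2070 + 0.4906 + 0.3202
  = 2.2532 bits

I(S;T) = H(S) + H(T) - H(S,T)
  = 0.9544 + 1.2988 - 2.2532
  = 0.0000 bits

min(H(S), H(T)) = min(0.9544, 1.2988) = 0.9544 bits
Since 0.0000 ≤ 0.9544, the bound is satisfied ✓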